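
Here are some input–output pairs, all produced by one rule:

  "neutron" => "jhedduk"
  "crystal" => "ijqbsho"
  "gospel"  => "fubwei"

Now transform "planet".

In each case the input is transformed by: move the first 3 characters to the end (rotate left by 3), then shift every letter 10 places backward in the alphabet (wrapping around).
Applying both steps to "planet": "netpla", then "dujfbq".

dujfbq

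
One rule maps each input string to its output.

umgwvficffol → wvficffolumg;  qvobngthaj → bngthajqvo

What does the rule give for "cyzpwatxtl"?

The transformation: move the first 3 characters to the end (rotate left by 3).
Doing the same to "cyzpwatxtl": "pwatxtlcyz".

pwatxtlcyz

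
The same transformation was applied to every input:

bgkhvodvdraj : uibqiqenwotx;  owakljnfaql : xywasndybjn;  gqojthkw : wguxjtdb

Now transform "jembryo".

oelbwrz

What's happening: move the first 3 characters to the end (rotate left by 3), then shift every letter 13 places forward in the alphabet (wrapping around) — i.e. ROT13.
On "jembryo": the first step gives "bryojem", and the second then gives "oelbwrz".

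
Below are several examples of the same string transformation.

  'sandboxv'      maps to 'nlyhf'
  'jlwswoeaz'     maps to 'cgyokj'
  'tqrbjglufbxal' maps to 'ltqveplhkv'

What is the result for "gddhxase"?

The rule is to shift every letter 10 places forward in the alphabet (wrapping around), then delete the first 3 characters.
Applying both steps to "gddhxase": "qnnrhkco", then "rhkco".
(Check on "sandboxv": → "ckxnlyhf" → "nlyhf" ✓)

rhkco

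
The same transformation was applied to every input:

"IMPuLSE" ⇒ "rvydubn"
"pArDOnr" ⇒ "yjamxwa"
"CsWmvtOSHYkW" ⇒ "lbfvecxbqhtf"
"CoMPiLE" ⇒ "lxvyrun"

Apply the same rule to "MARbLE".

The pattern: shift every letter 9 places forward in the alphabet (wrapping around), then convert every letter to lowercase.
"MARbLE" → "VJAkUN" → "vjakun".
(Check on "CsWmvtOSHYkW": → "LbFvecXBQHtF" → "lbfvecxbqhtf" ✓)

vjakun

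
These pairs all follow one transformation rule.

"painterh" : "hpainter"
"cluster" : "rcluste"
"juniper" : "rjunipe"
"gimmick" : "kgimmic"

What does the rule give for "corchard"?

dcorchar

The transformation: move the last character to the front.
On "corchard" that produces "dcorchar".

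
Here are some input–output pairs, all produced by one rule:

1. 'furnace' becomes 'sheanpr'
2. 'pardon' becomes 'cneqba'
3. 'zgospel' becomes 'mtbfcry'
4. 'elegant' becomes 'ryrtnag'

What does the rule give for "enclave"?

Looking at the pairs, the operation is to shift every letter 13 places forward in the alphabet (wrapping around) — i.e. ROT13.
So "enclave" becomes "rapynir".

rapynir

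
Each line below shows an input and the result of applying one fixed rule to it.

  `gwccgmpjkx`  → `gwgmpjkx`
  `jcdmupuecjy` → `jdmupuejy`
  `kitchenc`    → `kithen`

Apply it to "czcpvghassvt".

Looking at the pairs, the operation is to remove every "c".
So "czcpvghassvt" becomes "zpvghassvt".

zpvghassvt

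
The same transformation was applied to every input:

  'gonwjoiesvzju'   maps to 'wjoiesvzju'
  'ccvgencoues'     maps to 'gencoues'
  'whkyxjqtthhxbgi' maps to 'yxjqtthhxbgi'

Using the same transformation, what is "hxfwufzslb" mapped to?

wufzslb

What's happening: delete the first 3 characters.
"hxfwufzslb" → "wufzslb".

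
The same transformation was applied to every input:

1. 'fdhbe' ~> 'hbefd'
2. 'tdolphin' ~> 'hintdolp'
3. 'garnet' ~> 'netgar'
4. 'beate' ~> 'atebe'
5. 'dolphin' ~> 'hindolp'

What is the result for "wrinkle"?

In each case the input is transformed by: move the last 3 characters to the front (rotate right by 3).
Doing the same to "wrinkle": "klewrin".

klewrin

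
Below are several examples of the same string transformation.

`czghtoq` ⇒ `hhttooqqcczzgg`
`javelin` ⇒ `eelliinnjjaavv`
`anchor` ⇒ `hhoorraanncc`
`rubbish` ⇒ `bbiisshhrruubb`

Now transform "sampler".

pplleerrssaamm

The pattern: move the first 3 characters to the end (rotate left by 3), then double every character.
Working it through for "sampler": intermediate "plersam", final "pplleerrssaamm".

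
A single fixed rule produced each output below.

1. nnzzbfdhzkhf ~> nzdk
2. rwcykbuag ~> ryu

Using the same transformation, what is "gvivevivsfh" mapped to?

gvif

What's happening: keep one character in every 3, starting at position 1 (positions 1st, 4th, 7th, ...).
So "gvivevivsfh" becomes "gvif".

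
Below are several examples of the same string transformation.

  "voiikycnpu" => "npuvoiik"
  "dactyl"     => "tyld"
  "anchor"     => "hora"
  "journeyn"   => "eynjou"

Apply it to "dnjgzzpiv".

pivdnjg

The transformation: move the last 3 characters to the front (rotate right by 3), then delete the last 2 characters.
Applying both steps to "dnjgzzpiv": "pivdnjgzz", then "pivdnjg".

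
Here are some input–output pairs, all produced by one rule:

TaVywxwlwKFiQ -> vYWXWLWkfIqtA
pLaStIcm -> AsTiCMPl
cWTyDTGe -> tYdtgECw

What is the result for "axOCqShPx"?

What's happening: move the first 2 characters to the end (rotate left by 2), then flip the case of every letter.
Applying both steps to "axOCqShPx": "OCqShPxax", then "ocQsHpXAX".
(Check on "cWTyDTGe": → "TyDTGecW" → "tYdtgECw" ✓)

ocQsHpXAX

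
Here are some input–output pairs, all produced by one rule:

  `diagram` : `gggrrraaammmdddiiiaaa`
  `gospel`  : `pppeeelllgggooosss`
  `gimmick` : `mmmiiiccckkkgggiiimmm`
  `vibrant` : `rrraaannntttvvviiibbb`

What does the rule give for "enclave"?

lllaaavvveeeeeennnccc

In each case the input is transformed by: move the first 3 characters to the end (rotate left by 3), then repeat every character 3 times.
"enclave" → "laveenc" → "lllaaavvveeeeeennnccc".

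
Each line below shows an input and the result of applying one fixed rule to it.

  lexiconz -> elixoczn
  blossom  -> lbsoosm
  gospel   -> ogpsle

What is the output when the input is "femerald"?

efemardl

The pattern: swap each adjacent pair of characters (1↔2, 3↔4, ...).
So "femerald" becomes "efemardl".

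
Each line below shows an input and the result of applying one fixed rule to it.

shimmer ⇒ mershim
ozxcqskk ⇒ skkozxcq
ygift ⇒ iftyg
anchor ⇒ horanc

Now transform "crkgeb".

Rule — move the last 3 characters to the front (rotate right by 3).
Doing the same to "crkgeb": "gebcrk".

gebcrk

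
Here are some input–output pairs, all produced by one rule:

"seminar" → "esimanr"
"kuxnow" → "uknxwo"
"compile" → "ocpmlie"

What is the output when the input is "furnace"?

Looking at the pairs, the operation is to swap each adjacent pair of characters (1↔2, 3↔4, ...).
"furnace" → "ufnrcae".

ufnrcae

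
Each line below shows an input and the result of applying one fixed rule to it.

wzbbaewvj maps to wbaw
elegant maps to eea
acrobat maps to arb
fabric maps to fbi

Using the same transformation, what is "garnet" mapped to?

gre

Each output is the input with this applied: move the last character to the front, then keep every other character starting from the second (positions 2nd, 4th, 6th, ...).
Applying both steps to "garnet": "tgarne", then "gre".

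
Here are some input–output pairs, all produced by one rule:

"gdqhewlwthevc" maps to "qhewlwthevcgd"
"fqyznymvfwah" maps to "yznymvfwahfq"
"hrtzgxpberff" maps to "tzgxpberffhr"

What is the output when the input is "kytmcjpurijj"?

The pattern: move the first 2 characters to the end (rotate left by 2).
On "kytmcjpurijj" that produces "tmcjpurijjky".

tmcjpurijjky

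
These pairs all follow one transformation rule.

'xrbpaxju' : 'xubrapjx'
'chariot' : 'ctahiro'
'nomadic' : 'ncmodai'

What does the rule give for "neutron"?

nnuerto

What's happening: move the last character to the front, then swap each adjacent pair of characters (1↔2, 3↔4, ...).
Working it through for "neutron": intermediate "nneutro", final "nnuerto".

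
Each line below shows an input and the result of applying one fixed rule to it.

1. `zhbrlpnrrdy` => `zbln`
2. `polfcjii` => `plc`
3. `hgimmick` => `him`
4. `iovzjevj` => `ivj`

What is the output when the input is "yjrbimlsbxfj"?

The rule is to delete the last 3 characters, then keep every other character starting from the first (positions 1st, 3rd, 5th, ...).
Doing the same to "yjrbimlsbxfj": "yrilb".

yrilb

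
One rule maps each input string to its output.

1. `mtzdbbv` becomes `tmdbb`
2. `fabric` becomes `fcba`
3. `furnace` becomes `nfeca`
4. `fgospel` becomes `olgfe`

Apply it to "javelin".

The transformation: sort the characters into reverse alphabetical order, then delete the first 2 characters.
Starting from "javelin": after the first operation, "vnljiea"; after the second, "ljiea".

ljiea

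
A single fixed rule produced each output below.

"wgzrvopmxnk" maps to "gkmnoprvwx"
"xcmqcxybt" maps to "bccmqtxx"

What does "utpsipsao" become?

aioppsst

Rule — sort the characters into alphabetical order, then delete the last character.
"utpsipsao" → "aioppsstu" → "aioppsst".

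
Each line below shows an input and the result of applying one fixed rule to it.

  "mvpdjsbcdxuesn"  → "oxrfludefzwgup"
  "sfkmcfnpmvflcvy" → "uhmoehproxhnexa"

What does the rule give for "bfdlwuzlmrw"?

In each case the input is transformed by: shift every letter 2 places forward in the alphabet (wrapping around).
Applying that to "bfdlwuzlmrw" gives "dhfnywbnoty".

dhfnywbnoty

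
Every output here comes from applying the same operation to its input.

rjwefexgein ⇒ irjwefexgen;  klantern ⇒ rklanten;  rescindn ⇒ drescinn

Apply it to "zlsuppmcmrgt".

Rule — move the last character to the front, then swap the first and last characters.
For "zlsuppmcmrgt", step one produces "tzlsuppmcmrg"; step two turns that into "gzlsuppmcmrt".
(Check on "rjwefexgein": → "nrjwefexgei" → "irjwefexgen" ✓)

gzlsuppmcmrt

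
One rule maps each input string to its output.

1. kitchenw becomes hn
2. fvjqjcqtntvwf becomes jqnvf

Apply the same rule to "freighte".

gt

The pattern: keep every other character starting from the first (positions 1st, 3rd, 5th, ...), then delete the first 2 characters.
For "freighte", step one produces "fegt"; step two turns that into "gt".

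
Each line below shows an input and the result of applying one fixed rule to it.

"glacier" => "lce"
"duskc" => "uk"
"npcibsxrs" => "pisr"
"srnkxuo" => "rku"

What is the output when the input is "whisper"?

hse

The rule is to keep every other character starting from the second (positions 2nd, 4th, 6th, ...).
Applying that to "whisper" gives "hse".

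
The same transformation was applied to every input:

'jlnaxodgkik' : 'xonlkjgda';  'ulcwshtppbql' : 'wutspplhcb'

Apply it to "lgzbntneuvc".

What's happening: delete the last 2 characters, then sort the characters into reverse alphabetical order.
"lgzbntneuvc" → "lgzbntneu" → "zutnnlgeb".

zutnnlgeb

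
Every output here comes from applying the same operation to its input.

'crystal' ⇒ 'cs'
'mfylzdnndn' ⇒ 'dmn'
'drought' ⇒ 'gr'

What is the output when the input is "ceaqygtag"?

In each case the input is transformed by: sort the characters into alphabetical order, then keep one character in every 3, starting at position 2 (positions 2nd, 5th, 8th, ...).
Doing the same to "ceaqygtag": "agt".

agt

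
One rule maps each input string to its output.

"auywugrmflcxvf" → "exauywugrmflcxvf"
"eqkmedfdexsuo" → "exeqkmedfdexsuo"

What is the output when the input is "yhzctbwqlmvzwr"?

In each case the input is transformed by: prepend "ex".
On "yhzctbwqlmvzwr" that produces "exyhzctbwqlmvzwr".

exyhzctbwqlmvzwr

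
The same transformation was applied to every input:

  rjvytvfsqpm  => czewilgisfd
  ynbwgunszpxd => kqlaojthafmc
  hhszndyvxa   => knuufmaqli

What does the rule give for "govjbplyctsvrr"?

In each case the input is transformed by: move the last 2 characters to the front (rotate right by 2), then shift every letter 13 places forward in the alphabet (wrapping around) — i.e. ROT13.
So "govjbplyctsvrr" becomes "eetbiwocylpgfi".

eetbiwocylpgfi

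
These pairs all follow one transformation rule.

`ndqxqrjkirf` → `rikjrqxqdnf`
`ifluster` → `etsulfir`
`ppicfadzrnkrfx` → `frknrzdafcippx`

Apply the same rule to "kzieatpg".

Looking at the pairs, the operation is to reverse the string, then move the first character to the end.
"kzieatpg" → "gptaeizk" → "ptaeizkg".

ptaeizkg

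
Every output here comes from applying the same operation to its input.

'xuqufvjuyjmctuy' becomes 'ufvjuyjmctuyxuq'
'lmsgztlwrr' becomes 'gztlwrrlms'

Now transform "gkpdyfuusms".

dyfuusmsgkp

Each output is the input with this applied: move the first 3 characters to the end (rotate left by 3).
So "gkpdyfuusms" becomes "dyfuusmsgkp".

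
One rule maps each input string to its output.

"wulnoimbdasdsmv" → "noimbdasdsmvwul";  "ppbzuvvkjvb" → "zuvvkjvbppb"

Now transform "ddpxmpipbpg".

xmpipbpgddp

Rule — move the first 3 characters to the end (rotate left by 3).
Doing the same to "ddpxmpipbpg": "xmpipbpgddp".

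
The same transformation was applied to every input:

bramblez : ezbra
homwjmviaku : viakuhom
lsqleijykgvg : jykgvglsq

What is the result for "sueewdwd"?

wdsue

Looking at the pairs, the operation is to move the first 3 characters to the end (rotate left by 3), then delete the first 3 characters.
Applying both steps to "sueewdwd": "ewdwdsue", then "wdsue".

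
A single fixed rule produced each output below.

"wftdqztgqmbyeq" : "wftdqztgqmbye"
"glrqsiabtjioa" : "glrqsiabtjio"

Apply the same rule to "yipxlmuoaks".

The pattern: delete the last character.
Applying that to "yipxlmuoaks" gives "yipxlmuoak".

yipxlmuoak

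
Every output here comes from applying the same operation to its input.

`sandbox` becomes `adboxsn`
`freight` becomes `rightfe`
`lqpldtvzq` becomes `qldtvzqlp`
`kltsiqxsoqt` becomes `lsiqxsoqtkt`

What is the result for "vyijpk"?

yjpkvi

Looking at the pairs, the operation is to move the first 2 characters to the end (rotate left by 2), then swap the first and last characters.
Applying both steps to "vyijpk": "ijpkvy", then "yjpkvi".
(Check on "kltsiqxsoqt": → "tsiqxsoqtkl" → "lsiqxsoqtkt" ✓)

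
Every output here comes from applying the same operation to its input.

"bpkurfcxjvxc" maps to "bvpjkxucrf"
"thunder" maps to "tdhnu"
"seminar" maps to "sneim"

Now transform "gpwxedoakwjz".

What's happening: delete the last 2 characters, then take characters alternately from the front and the back (1st, last, 2nd, 2nd-last, ...).
"gpwxedoakwjz" → "gpwxedoakw" → "gwpkwaxoed".

gwpkwaxoed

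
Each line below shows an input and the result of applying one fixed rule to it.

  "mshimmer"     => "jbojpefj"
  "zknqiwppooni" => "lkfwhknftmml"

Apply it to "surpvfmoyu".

What's happening: shift every letter 3 places backward in the alphabet (wrapping around), then move the last 3 characters to the front (rotate right by 3).
On "surpvfmoyu": the first step gives "promscjlvr", and the second then gives "lvrpromscj".
(Check on "zknqiwppooni": → "whknftmmllkf" → "lkfwhknftmml" ✓)

lvrpromscj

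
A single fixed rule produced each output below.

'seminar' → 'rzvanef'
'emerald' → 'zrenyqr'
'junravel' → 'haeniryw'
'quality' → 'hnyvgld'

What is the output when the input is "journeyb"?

bhearlow

The transformation: move the first character to the end, then shift every letter 13 places forward in the alphabet (wrapping around) — i.e. ROT13.
"journeyb" → "ourneybj" → "bhearlow".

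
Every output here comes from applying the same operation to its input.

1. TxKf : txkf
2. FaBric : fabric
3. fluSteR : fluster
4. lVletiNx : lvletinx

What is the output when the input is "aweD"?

Rule — convert every letter to lowercase.
So "aweD" becomes "awed".

awed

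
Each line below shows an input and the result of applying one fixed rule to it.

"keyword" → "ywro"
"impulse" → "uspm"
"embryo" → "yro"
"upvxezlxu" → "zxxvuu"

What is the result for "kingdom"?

What's happening: sort the characters into reverse alphabetical order, then delete the last 3 characters.
Starting from "kingdom": after the first operation, "onmkigd"; after the second, "onmk".

onmk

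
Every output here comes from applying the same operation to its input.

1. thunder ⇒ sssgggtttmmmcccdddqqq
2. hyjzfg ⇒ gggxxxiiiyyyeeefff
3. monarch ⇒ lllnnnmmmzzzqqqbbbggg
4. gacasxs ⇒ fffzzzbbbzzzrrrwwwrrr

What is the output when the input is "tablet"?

The pattern: shift every letter 1 place backward in the alphabet (wrapping around), then repeat every character 3 times.
For "tablet", step one produces "szakds"; step two turns that into "ssszzzaaakkkdddsss".

ssszzzaaakkkdddsss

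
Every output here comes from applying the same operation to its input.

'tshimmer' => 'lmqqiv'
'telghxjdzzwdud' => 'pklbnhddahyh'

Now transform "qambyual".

qfcyep

Rule — delete the first 2 characters, then shift every letter 4 places forward in the alphabet (wrapping around).
So "qambyual" becomes "qfcyep".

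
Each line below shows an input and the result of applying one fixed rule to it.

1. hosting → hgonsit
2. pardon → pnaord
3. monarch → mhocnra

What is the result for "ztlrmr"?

Each output is the input with this applied: take characters alternately from the front and the back (1st, last, 2nd, 2nd-last, ...).
On "ztlrmr" that produces "zrtmlr".

zrtmlr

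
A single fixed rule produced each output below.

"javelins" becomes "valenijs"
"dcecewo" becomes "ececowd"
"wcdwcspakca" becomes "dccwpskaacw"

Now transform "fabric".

bairfc

In each case the input is transformed by: move the first character to the end, then swap each adjacent pair of characters (1↔2, 3↔4, ...).
So "fabric" becomes "bairfc".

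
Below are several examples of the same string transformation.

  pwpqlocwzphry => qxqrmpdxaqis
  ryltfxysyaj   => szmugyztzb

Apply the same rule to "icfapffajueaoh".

jdgbqggbkvfbp

Looking at the pairs, the operation is to shift every letter 1 place forward in the alphabet (wrapping around), then delete the last character.
Starting from "icfapffajueaoh": after the first operation, "jdgbqggbkvfbpi"; after the second, "jdgbqggbkvfbp".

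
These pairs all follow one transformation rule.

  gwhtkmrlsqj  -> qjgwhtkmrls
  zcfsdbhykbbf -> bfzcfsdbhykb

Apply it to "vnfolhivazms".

In each case the input is transformed by: move the last 2 characters to the front (rotate right by 2).
Applying that to "vnfolhivazms" gives "msvnfolhivaz".

msvnfolhivaz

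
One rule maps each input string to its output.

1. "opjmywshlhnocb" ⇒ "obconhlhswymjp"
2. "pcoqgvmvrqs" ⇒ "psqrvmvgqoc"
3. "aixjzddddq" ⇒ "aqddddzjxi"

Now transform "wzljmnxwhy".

wyhwxnmjlz

Rule — move the first character to the end, then reverse the string.
On "wzljmnxwhy": the first step gives "zljmnxwhyw", and the second then gives "wyhwxnmjlz".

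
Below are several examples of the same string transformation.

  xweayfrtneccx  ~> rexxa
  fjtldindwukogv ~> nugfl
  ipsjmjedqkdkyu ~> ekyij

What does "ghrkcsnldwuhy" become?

The pattern: keep one character in every 3, starting at position 1 (positions 1st, 4th, 7th, ...), then move the last 3 characters to the front (rotate right by 3).
Working it through for "ghrkcsnldwuhy": intermediate "gknwy", final "nwygk".

nwygk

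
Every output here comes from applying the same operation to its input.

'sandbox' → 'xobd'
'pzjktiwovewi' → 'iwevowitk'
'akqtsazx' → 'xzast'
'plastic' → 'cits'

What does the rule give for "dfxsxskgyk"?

kygksxs

The transformation: delete the first 3 characters, then reverse the string.
On "dfxsxskgyk": the first step gives "sxskgyk", and the second then gives "kygksxs".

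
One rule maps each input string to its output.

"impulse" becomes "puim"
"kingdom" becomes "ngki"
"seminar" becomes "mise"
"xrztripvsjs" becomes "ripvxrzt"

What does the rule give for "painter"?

inpa

The transformation: delete the last 3 characters, then swap the front and back halves of the string.
"painter" → "pain" → "inpa".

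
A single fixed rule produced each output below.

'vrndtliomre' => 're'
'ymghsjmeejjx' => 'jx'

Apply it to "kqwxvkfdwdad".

ad

The rule is to keep only the last 2 characters.
On "kqwxvkfdwdad" that produces "ad".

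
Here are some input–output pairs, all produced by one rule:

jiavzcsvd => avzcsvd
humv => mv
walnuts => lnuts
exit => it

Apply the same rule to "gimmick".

mmick

Rule — delete the first 2 characters.
For "gimmick" the result is "mmick".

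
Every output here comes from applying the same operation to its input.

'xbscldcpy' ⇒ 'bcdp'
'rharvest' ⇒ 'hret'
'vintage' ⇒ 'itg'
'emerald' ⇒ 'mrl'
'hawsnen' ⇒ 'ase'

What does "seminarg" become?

Looking at the pairs, the operation is to keep every other character starting from the second (positions 2nd, 4th, 6th, ...).
Applying that to "seminarg" gives "eiag".

eiag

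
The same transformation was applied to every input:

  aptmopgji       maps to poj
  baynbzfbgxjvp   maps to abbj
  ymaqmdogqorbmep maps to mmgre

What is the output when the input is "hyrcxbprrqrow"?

Each output is the input with this applied: keep one character in every 3, starting at position 2 (positions 2nd, 5th, 8th, ...).
"hyrcxbprrqrow" → "yxrr".

yxrr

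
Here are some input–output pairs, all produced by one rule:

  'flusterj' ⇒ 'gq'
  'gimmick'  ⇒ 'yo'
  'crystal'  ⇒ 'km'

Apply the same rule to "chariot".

The transformation: shift every letter 12 places forward in the alphabet (wrapping around), then keep one character in every 3, starting at position 3 (positions 3rd, 6th, 9th, ...).
On "chariot": the first step gives "otmduaf", and the second then gives "ma".

ma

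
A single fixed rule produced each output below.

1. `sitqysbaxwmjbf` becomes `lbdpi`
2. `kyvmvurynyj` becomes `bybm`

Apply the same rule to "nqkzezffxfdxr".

What's happening: shift every letter 3 places forward in the alphabet (wrapping around), then keep one character in every 3, starting at position 2 (positions 2nd, 5th, 8th, ...).
Applying that to "nqkzezffxfdxr" gives "thig".

thig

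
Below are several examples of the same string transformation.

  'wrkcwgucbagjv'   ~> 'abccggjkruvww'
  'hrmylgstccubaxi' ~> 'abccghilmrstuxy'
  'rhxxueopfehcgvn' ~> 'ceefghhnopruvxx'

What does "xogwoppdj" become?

Looking at the pairs, the operation is to sort the characters into alphabetical order.
Doing the same to "xogwoppdj": "dgjooppwx".

dgjooppwx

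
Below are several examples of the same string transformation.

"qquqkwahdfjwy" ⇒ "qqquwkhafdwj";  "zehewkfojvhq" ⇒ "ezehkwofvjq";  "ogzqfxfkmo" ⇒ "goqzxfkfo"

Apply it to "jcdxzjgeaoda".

In each case the input is transformed by: swap each adjacent pair of characters (1↔2, 3↔4, ...), then delete the last character.
On "jcdxzjgeaoda" that produces "cjxdjzegoaa".

cjxdjzegoaa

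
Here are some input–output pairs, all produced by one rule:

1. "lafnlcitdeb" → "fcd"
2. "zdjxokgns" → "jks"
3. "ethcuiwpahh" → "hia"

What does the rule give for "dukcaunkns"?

What's happening: keep one character in every 3, starting at position 3 (positions 3rd, 6th, 9th, ...).
For "dukcaunkns" the result is "kun".

kun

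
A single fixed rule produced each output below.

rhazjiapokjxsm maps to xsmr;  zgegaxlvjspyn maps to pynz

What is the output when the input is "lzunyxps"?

xpsl

The transformation: move the last 3 characters to the front (rotate right by 3), then keep only the first 4 characters.
For "lzunyxps" the result is "xpsl".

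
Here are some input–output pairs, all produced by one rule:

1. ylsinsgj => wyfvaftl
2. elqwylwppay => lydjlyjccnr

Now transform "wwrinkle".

rjevaxyj

What's happening: swap the first and last characters, then shift every letter 13 places forward in the alphabet (wrapping around) — i.e. ROT13.
Applying that to "wwrinkle" gives "rjevaxyj".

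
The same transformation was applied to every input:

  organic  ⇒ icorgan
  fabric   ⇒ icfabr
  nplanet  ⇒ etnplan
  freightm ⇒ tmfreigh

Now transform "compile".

lecompi

The rule is to move the last 2 characters to the front (rotate right by 2).
For "compile" the result is "lecompi".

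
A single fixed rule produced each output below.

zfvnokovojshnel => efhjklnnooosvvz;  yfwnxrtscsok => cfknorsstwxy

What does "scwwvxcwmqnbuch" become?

The pattern: sort the characters into alphabetical order.
Applying that to "scwwvxcwmqnbuch" gives "bccchmnqsuvwwwx".

bccchmnqsuvwwwx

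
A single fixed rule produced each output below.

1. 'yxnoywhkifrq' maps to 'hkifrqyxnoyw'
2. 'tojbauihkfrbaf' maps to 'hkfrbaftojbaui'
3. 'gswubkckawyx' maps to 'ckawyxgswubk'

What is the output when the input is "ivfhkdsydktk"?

sydktkivfhkd

Rule — swap the front and back halves of the string.
"ivfhkdsydktk" → "sydktkivfhkd".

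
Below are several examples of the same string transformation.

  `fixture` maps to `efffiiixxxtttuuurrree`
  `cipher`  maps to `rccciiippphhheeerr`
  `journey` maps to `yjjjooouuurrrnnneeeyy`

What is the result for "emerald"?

deeemmmeeerrraaallldd

Each output is the input with this applied: repeat every character 3 times, then move the last character to the front.
For "emerald", step one produces "eeemmmeeerrraaalllddd"; step two turns that into "deeemmmeeerrraaallldd".
(Check on "fixture": → "fffiiixxxtttuuurrreee" → "efffiiixxxtttuuurrree" ✓)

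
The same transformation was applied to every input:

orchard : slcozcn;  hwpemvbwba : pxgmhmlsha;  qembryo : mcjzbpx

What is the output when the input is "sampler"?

awpcdlx

The transformation: shift every letter 11 places forward in the alphabet (wrapping around), then move the first 3 characters to the end (rotate left by 3).
For "sampler", step one produces "dlxawpc"; step two turns that into "awpcdlx".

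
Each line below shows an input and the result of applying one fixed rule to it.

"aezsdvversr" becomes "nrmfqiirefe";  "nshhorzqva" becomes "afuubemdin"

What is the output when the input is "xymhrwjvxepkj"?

klzuejwikrcxw

The rule is to shift every letter 13 places forward in the alphabet (wrapping around) — i.e. ROT13.
"xymhrwjvxepkj" → "klzuejwikrcxw".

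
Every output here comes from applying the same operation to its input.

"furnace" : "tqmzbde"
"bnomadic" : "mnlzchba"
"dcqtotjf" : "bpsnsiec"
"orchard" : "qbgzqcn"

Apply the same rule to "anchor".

mbgnqz

Each output is the input with this applied: shift every letter 1 place backward in the alphabet (wrapping around), then move the first character to the end.
Working it through for "anchor": intermediate "zmbgnq", final "mbgnqz".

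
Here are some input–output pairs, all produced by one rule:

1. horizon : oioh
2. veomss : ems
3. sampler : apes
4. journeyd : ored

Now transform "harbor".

Rule — move the first character to the end, then keep every other character starting from the first (positions 1st, 3rd, 5th, ...).
For "harbor" the result is "abr".

abr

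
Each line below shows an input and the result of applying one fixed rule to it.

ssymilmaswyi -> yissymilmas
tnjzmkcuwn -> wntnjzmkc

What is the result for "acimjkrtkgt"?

gtacimjkrt

The pattern: move the last 3 characters to the front (rotate right by 3), then delete the first character.
For "acimjkrtkgt", step one produces "kgtacimjkrt"; step two turns that into "gtacimjkrt".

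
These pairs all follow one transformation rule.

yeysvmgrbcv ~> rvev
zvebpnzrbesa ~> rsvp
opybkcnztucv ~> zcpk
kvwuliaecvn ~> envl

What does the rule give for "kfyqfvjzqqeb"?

The rule is to keep one character in every 3, starting at position 2 (positions 2nd, 5th, 8th, ...), then swap the front and back halves of the string.
Applying both steps to "kfyqfvjzqqeb": "ffze", then "zeff".

zeff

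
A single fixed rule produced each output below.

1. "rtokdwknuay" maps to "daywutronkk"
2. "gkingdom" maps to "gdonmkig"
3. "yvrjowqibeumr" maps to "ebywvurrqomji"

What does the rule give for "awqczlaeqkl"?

aazwqqllkec

The pattern: sort the characters into reverse alphabetical order, then move the last 2 characters to the front (rotate right by 2).
Working it through for "awqczlaeqkl": intermediate "zwqqllkecaa", final "aazwqqllkec".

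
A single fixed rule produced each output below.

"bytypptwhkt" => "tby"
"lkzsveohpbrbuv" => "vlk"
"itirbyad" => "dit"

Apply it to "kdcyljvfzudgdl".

Each output is the input with this applied: move the first 2 characters to the end (rotate left by 2), then keep only the last 3 characters.
Starting from "kdcyljvfzudgdl": after the first operation, "cyljvfzudgdlkd"; after the second, "lkd".

lkd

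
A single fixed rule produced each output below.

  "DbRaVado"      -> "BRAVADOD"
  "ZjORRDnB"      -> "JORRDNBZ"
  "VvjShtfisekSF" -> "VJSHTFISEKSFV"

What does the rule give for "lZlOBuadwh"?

Rule — move the first character to the end, then convert every letter to uppercase.
"lZlOBuadwh" → "ZlOBuadwhl" → "ZLOBUADWHL".

ZLOBUADWHL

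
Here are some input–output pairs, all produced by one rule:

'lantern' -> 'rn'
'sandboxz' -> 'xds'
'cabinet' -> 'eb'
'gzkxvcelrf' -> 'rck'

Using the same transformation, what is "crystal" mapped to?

ay

In each case the input is transformed by: reverse the string, then keep one character in every 3, starting at position 2 (positions 2nd, 5th, 8th, ...).
For "crystal" the result is "ay".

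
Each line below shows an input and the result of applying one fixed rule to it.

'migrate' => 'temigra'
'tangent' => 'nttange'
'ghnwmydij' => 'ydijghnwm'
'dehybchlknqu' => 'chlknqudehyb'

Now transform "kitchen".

enkitch

The rule is to move the first 2 characters to the end (rotate left by 2), then move the first 3 characters to the end (rotate left by 3).
On "kitchen": the first step gives "tchenki", and the second then gives "enkitch".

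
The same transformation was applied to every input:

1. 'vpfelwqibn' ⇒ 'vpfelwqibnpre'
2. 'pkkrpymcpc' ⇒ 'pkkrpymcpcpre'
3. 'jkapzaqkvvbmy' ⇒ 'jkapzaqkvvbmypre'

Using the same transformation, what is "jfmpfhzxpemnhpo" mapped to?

The transformation: append "pre".
Applying that to "jfmpfhzxpemnhpo" gives "jfmpfhzxpemnhpopre".

jfmpfhzxpemnhpopre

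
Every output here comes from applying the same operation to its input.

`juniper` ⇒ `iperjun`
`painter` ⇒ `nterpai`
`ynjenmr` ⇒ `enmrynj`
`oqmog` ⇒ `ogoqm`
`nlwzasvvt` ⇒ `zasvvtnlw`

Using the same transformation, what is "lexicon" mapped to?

The rule is to move the first 3 characters to the end (rotate left by 3).
On "lexicon" that produces "iconlex".

iconlex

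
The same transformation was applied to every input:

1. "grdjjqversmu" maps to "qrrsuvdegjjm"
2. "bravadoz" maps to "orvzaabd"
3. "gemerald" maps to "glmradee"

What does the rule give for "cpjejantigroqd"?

In each case the input is transformed by: sort the characters into alphabetical order, then swap the front and back halves of the string.
Starting from "cpjejantigroqd": after the first operation, "acdegijjnopqrt"; after the second, "jnopqrtacdegij".

jnopqrtacdegij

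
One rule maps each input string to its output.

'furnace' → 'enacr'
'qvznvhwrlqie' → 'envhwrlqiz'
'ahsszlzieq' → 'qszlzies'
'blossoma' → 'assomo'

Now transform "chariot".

The rule is to delete the first 2 characters, then swap the first and last characters.
Starting from "chariot": after the first operation, "ariot"; after the second, "trioa".
(Check on "ahsszlzieq": → "sszlzieq" → "qszlzies" ✓)

trioa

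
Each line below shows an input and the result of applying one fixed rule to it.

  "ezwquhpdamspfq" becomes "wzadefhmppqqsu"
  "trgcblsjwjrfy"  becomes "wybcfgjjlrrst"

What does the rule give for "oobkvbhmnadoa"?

ovaabbdhkmnoo

The pattern: sort the characters into alphabetical order, then move the last 2 characters to the front (rotate right by 2).
For "oobkvbhmnadoa" the result is "ovaabbdhkmnoo".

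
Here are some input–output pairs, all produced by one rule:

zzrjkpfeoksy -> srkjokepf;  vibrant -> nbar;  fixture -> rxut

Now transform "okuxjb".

Looking at the pairs, the operation is to take characters alternately from the front and the back (1st, last, 2nd, 2nd-last, ...), then delete the first 3 characters.
Applying both steps to "okuxjb": "obkjux", then "jux".
(Check on "zzrjkpfeoksy": → "zyzsrkjokepf" → "srkjokepf" ✓)

jux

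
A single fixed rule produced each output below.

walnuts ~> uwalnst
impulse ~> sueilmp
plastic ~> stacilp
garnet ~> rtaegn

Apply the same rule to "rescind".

Rule — sort the characters into alphabetical order, then move the last 2 characters to the front (rotate right by 2).
Working it through for "rescind": intermediate "cdeinrs", final "rscdein".
(Check on "garnet": → "aegnrt" → "rtaegn" ✓)

rscdein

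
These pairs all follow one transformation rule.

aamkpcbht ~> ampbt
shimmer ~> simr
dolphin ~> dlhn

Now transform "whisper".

What's happening: keep every other character starting from the first (positions 1st, 3rd, 5th, ...).
On "whisper" that produces "wipr".

wipr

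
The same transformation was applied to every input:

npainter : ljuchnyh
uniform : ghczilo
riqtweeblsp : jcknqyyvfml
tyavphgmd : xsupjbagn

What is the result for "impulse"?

Rule — shift every letter 6 places backward in the alphabet (wrapping around), then swap the first and last characters.
Doing the same to "impulse": "ygjofmc".

ygjofmc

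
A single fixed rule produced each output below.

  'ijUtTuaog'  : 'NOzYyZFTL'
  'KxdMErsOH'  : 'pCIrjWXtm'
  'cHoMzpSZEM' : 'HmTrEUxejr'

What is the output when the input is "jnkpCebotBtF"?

The rule is to flip the case of every letter, then shift every letter 5 places forward in the alphabet (wrapping around).
On "jnkpCebotBtF": the first step gives "JNKPcEBOTbTf", and the second then gives "OSPUhJGTYgYk".

OSPUhJGTYgYk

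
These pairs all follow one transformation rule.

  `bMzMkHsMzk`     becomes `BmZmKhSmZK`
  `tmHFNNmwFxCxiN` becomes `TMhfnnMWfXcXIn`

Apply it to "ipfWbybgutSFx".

Rule — flip the case of every letter.
Doing the same to "ipfWbybgutSFx": "IPFwBYBGUTsfX".

IPFwBYBGUTsfX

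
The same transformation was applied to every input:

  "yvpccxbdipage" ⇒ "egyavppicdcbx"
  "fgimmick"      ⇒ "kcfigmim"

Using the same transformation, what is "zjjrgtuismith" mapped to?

The pattern: move the last character to the front, then take characters alternately from the front and the back (1st, last, 2nd, 2nd-last, ...).
Working it through for "zjjrgtuismith": intermediate "hzjjrgtuismit", final "htzijmjsrigut".

htzijmjsrigut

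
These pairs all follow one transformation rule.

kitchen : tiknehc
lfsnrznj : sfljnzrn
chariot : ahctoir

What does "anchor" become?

cnaroh

Looking at the pairs, the operation is to move the first 3 characters to the end (rotate left by 3), then reverse the string.
For "anchor", step one produces "horanc"; step two turns that into "cnaroh".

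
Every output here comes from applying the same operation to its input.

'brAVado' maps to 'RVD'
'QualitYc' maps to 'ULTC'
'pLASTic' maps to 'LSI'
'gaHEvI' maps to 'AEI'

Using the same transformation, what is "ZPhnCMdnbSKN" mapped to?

PNMNSN

What's happening: keep every other character starting from the second (positions 2nd, 4th, 6th, ...), then convert every letter to uppercase.
Applying both steps to "ZPhnCMdnbSKN": "PnMnSN", then "PNMNSN".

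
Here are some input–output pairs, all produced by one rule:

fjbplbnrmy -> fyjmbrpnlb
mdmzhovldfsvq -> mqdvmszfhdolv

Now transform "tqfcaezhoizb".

The pattern: take characters alternately from the front and the back (1st, last, 2nd, 2nd-last, ...).
"tqfcaezhoizb" → "tbqzficoahez".

tbqzficoahez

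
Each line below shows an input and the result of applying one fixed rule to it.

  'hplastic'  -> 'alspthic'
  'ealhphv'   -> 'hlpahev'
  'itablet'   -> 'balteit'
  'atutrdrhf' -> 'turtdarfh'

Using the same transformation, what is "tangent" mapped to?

gneantt

The transformation: move the first 3 characters to the end (rotate left by 3), then take characters alternately from the front and the back (1st, last, 2nd, 2nd-last, ...).
On "tangent" that produces "gneantt".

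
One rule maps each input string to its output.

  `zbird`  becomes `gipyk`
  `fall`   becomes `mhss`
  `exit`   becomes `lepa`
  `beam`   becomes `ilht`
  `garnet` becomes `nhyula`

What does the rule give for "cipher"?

Rule — shift every letter 7 places forward in the alphabet (wrapping around).
"cipher" → "jpwoly".

jpwoly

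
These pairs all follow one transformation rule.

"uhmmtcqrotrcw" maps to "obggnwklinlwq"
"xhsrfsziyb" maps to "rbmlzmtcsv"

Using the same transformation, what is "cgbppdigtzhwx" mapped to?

The transformation: shift every letter 6 places backward in the alphabet (wrapping around).
Applying that to "cgbppdigtzhwx" gives "wavjjxcantbqr".

wavjjxcantbqr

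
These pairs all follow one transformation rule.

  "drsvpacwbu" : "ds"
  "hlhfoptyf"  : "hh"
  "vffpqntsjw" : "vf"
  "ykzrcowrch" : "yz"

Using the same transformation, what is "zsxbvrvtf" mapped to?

Looking at the pairs, the operation is to keep every other character starting from the first (positions 1st, 3rd, 5th, ...), then delete the last 3 characters.
Starting from "zsxbvrvtf": after the first operation, "zxvvf"; after the second, "zx".
(Check on "hlhfoptyf": → "hhotf" → "hh" ✓)

zx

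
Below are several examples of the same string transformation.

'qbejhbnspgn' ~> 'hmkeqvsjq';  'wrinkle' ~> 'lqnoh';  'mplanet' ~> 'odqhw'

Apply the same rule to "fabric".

eulf

Rule — shift every letter 3 places forward in the alphabet (wrapping around), then delete the first 2 characters.
So "fabric" becomes "eulf".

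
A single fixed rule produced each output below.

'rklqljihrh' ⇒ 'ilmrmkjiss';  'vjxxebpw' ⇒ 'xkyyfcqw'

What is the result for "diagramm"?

Each output is the input with this applied: shift every letter 1 place forward in the alphabet (wrapping around), then swap the first and last characters.
"diagramm" → "ejbhsbnn" → "njbhsbne".

njbhsbne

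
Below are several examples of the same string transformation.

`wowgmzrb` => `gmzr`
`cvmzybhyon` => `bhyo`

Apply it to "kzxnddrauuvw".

What's happening: move the last character to the front, then keep only the last 4 characters.
Applying both steps to "kzxnddrauuvw": "wkzxnddrauuv", then "auuv".
(Check on "cvmzybhyon": → "ncvmzybhyo" → "bhyo" ✓)

auuv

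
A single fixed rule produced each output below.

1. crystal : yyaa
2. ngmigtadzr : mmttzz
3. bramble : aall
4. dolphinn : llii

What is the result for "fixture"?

What's happening: keep one character in every 3, starting at position 3 (positions 3rd, 6th, 9th, ...), then double every character.
"fixture" → "xxrr".

xxrr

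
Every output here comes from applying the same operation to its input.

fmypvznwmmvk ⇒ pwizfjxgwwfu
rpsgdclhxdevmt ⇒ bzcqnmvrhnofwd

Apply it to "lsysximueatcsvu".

vcichsweokdmcfe

Rule — shift every letter 10 places forward in the alphabet (wrapping around).
For "lsysximueatcsvu" the result is "vcichsweokdmcfe".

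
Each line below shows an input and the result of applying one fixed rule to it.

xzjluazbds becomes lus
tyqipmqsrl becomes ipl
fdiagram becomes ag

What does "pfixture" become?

xt

The rule is to swap each adjacent pair of characters (1↔2, 3↔4, ...), then keep one character in every 3, starting at position 3 (positions 3rd, 6th, 9th, ...).
"pfixture" → "fpxiuter" → "xt".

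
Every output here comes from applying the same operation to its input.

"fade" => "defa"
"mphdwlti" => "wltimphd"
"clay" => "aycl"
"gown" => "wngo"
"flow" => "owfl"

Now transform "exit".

itex

The transformation: swap the front and back halves of the string.
So "exit" becomes "itex".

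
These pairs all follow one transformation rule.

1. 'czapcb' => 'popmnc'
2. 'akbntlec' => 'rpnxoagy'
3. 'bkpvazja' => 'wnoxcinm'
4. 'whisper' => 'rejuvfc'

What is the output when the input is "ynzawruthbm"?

The pattern: move the last 2 characters to the front (rotate right by 2), then shift every letter 13 places forward in the alphabet (wrapping around) — i.e. ROT13.
On "ynzawruthbm": the first step gives "bmynzawruth", and the second then gives "ozlamnjehgu".

ozlamnjehgu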